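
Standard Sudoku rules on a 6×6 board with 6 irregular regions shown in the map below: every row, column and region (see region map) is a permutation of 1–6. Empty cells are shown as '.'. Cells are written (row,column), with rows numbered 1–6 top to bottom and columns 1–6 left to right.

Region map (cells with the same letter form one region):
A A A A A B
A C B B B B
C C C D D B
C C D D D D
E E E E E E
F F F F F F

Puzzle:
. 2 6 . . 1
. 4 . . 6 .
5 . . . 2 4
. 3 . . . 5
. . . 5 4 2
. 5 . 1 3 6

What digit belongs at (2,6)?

(1,5) = 5: row 1 has {1,2,6}; col 5 has {2,3,4,6}; region has {2,6} → only 5 remains.
(2,6) = 3: row 2 has {4,6}; col 6 has {1,2,4,5,6}; region has {1,4,6} → only 3 remains.

3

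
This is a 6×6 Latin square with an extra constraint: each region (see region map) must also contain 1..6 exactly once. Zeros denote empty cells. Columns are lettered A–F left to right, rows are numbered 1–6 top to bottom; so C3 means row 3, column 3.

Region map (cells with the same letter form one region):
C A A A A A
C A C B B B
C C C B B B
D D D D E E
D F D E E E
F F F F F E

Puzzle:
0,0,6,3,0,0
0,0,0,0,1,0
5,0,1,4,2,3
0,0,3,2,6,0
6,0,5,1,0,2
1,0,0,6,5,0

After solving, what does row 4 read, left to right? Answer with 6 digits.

E1 = 4 (sole candidate).
D2 = 5 (sole candidate).
F2 = 6 (sole candidate).
B3 = 6 (sole candidate).
A4 = 4: row 4 has {2,3,6}; col 1 has {1,5,6}; region has {2,3,5,6} → only 4 remains.
B4 = 1: row 4 has {2,3,4,6}; col 2 has {6}; region has {2,3,4,5,6} → only 1 remains.
F4 = 5: row 4 has {1,2,3,4,6}; col 6 has {2,3,6}; region has {1,2,6} → only 5 remains.

413265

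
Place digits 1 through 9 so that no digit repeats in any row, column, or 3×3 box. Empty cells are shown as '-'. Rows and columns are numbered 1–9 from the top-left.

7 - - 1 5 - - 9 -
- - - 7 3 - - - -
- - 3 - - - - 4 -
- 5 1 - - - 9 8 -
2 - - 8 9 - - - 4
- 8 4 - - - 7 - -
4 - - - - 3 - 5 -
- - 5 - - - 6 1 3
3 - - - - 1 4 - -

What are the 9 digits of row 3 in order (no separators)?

row 4, column 1 = 6: row 4 has {1,5,8,9}; col 1 has {2,3,4,7}; box has {1,2,4,5,8} → only 6 remains.
row 4, column 9 = 2: row 4 has {1,5,6,8,9}; col 9 has {3,4}; box has {4,7,8,9} → only 2 remains.
row 5, column 3 = 7: row 5 has {2,4,8,9}; col 3 has {1,3,4,5}; box has {1,2,4,5,6,8} → only 7 remains.
row 6, column 1 = 9: row 6 has {4,7,8}; col 1 has {2,3,4,6,7}; box has {1,2,4,5,6,7,8} → only 9 remains.
row 8, column 1 = 8: row 8 has {1,3,5,6}; col 1 has {2,3,4,6,7,9}; box has {3,4,5} → only 8 remains.
row 5, column 2 = 3: row 5 has {2,4,7,8,9}; col 2 has {5,8}; box has {1,2,4,5,6,7,8,9} → only 3 remains.
row 5, column 8 = 6: row 5 has {2,3,4,7,8,9}; col 8 has {1,4,5,8,9}; box has {2,4,7,8,9} → only 6 remains.
row 6, column 8 = 3: row 6 has {4,7,8,9}; col 8 has {1,4,5,6,8,9}; box has {2,4,6,7,8,9} → only 3 remains.
row 2, column 8 = 2: row 2 has {3,7}; col 8 has {1,3,4,5,6,8,9}; box has {4,9} → only 2 remains.
row 5, column 6 = 5: row 5 has {2,3,4,6,7,8,9}; col 6 has {1,3}; box has {8,9} → only 5 remains.
row 5, column 7 = 1: row 5 has {2,3,4,5,6,7,8,9}; col 7 has {4,6,7,9}; box has {2,3,4,6,7,8,9} → only 1 remains.
row 6, column 9 = 5: row 6 has {3,4,7,8,9}; col 9 has {2,3,4}; box has {1,2,3,4,6,7,8,9} → only 5 remains.
row 9, column 8 = 7: row 9 has {1,3,4}; col 8 has {1,2,3,4,5,6,8,9}; box has {1,3,4,5,6} → only 7 remains.
row 1, column 7 = 3: in row 1, 3 can only go here (every other open cell in that row sees a 3).
row 3, column 9 = 7: in row 3, 7 can only go here (every other open cell in that row sees a 7).
row 4, column 4 = 3: in row 4, 3 can only go here (every other open cell in that row sees a 3).
row 6, column 5 = 1: in row 6, 1 can only go here (every other open cell in that row sees a 1).
row 7, column 2 = 1: in row 7, 1 can only go here (every other open cell in that row sees a 1).
row 3, column 1 = 1: in row 3, 1 can only go here (every other open cell in that row sees a 1).
row 2, column 1 = 5: row 2 has {2,3,7}; col 1 has {1,2,3,4,6,7,8,9}; box has {1,3,7} → only 5 remains.
row 2, column 7 = 8: row 2 has {2,3,5,7}; col 7 has {1,3,4,6,7,9}; box has {2,3,4,7,9} → only 8 remains.
row 3, column 7 = 5: row 3 has {1,3,4,7}; col 7 has {1,3,4,6,7,8,9}; box has {2,3,4,7,8,9} → only 5 remains.
row 7, column 7 = 2: row 7 has {1,3,4,5}; col 7 has {1,3,4,5,6,7,8,9}; box has {1,3,4,5,6,7} → only 2 remains.
row 1, column 9 = 6: row 1 has {1,3,5,7,9}; col 9 has {2,3,4,5,7}; box has {2,3,4,5,7,8,9} → only 6 remains.
row 2, column 9 = 1: row 2 has {2,3,5,7,8}; col 9 has {2,3,4,5,6,7}; box has {2,3,4,5,6,7,8,9} → only 1 remains.
row 7, column 5 = 7: in row 7, 7 can only go here (every other open cell in that row sees a 7).
row 4, column 5 = 4: row 4 has {1,2,3,5,6,8,9}; col 5 has {1,3,5,7,9}; box has {1,3,5,8,9} → only 4 remains.
row 4, column 6 = 7: row 4 has {1,2,3,4,5,6,8,9}; col 6 has {1,3,5}; box has {1,3,4,5,8,9} → only 7 remains.
row 8, column 5 = 2: row 8 has {1,3,5,6,8}; col 5 has {1,3,4,5,7,9}; box has {1,3,7} → only 2 remains.
row 7, column 9 = 8: in row 7, 8 can only go here (every other open cell in that row sees an 8).
row 9, column 9 = 9: row 9 has {1,3,4,7}; col 9 has {1,2,3,4,5,6,7,8}; box has {1,2,3,4,5,6,7,8} → only 9 remains.
row 8, column 2 = 7: in row 8, 7 can only go here (every other open cell in that row sees a 7).
row 9, column 5 = 8: in row 9, 8 can only go here (every other open cell in that row sees an 8).
row 9, column 4 = 5: in row 9, 5 can only go here (every other open cell in that row sees a 5).
row 3, column 5 = 6: row 3 has {1,3,4,5,7}; col 5 has {1,2,3,4,5,7,8,9}; box has {1,3,5,7} → only 6 remains.
row 3, column 6 = 8: in row 3, 8 can only go here (every other open cell in that row sees an 8).
row 1, column 3 = 8: in row 1, 8 can only go here (every other open cell in that row sees an 8).
row 9, column 3 = 2: in column 3, 2 can only go here (every other open cell in that column sees a 2).
row 9, column 2 = 6: row 9 has {1,2,3,4,5,7,8,9}; col 2 has {1,3,5,7,8}; box has {1,2,3,4,5,7,8} → only 6 remains.
row 7, column 3 = 9: row 7 has {1,2,3,4,5,7,8}; col 3 has {1,2,3,4,5,7,8}; box has {1,2,3,4,5,6,7,8} → only 9 remains.
row 7, column 4 = 6: row 7 has {1,2,3,4,5,7,8,9}; col 4 has {1,3,5,7,8}; box has {1,2,3,5,7,8} → only 6 remains.
row 2, column 3 = 6: row 2 has {1,2,3,5,7,8}; col 3 has {1,2,3,4,5,7,8,9}; box has {1,3,5,7,8} → only 6 remains.
row 6, column 4 = 2: row 6 has {1,3,4,5,7,8,9}; col 4 has {1,3,5,6,7,8}; box has {1,3,4,5,7,8,9} → only 2 remains.
row 6, column 6 = 6: row 6 has {1,2,3,4,5,7,8,9}; col 6 has {1,3,5,7,8}; box has {1,2,3,4,5,7,8,9} → only 6 remains.
row 3, column 4 = 9: row 3 has {1,3,4,5,6,7,8}; col 4 has {1,2,3,5,6,7,8}; box has {1,3,5,6,7,8} → only 9 remains.
row 8, column 4 = 4: row 8 has {1,2,3,5,6,7,8}; col 4 has {1,2,3,5,6,7,8,9}; box has {1,2,3,5,6,7,8} → only 4 remains.
row 8, column 6 = 9: row 8 has {1,2,3,4,5,6,7,8}; col 6 has {1,3,5,6,7,8}; box has {1,2,3,4,5,6,7,8} → only 9 remains.
row 2, column 6 = 4: row 2 has {1,2,3,5,6,7,8}; col 6 has {1,3,5,6,7,8,9}; box has {1,3,5,6,7,8,9} → only 4 remains.
row 3, column 2 = 2: row 3 has {1,3,4,5,6,7,8,9}; col 2 has {1,3,5,6,7,8}; box has {1,3,5,6,7,8} → only 2 remains.

123968547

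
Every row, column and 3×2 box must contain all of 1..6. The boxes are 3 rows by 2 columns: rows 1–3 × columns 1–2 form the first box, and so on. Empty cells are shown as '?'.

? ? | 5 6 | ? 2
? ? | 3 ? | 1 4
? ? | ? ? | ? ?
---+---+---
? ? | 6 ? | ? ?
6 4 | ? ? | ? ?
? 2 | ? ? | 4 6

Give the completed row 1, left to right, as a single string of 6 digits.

R1C5 = 3: row 1 has {2,5,6}; col 5 has {1,4}; box has {1,2,4} → only 3 remains.
R2C4 = 2 (sole candidate).
R3C6 = 5 (sole candidate).
R6C3 = 1 (sole candidate).
R1C2 = 1: row 1 has {2,3,5,6}; col 2 has {2,4}; box has {} → only 1 remains.
R2C1 = 5 (sole candidate).
R2C2 = 6 (sole candidate).
R3C2 = 3 (sole candidate).
R3C3 = 4 (sole candidate).
R3C4 = 1 (sole candidate).
R3C5 = 6 (sole candidate).
R4C2 = 5 (sole candidate).
R4C5 = 2 (sole candidate).
R5C3 = 2 (sole candidate).
R5C5 = 5 (sole candidate).
R6C1 = 3 (sole candidate).
R6C4 = 5 (sole candidate).
R1C1 = 4: row 1 has {1,2,3,5,6}; col 1 has {3,5,6}; box has {1,3,5,6} → only 4 remains.

415632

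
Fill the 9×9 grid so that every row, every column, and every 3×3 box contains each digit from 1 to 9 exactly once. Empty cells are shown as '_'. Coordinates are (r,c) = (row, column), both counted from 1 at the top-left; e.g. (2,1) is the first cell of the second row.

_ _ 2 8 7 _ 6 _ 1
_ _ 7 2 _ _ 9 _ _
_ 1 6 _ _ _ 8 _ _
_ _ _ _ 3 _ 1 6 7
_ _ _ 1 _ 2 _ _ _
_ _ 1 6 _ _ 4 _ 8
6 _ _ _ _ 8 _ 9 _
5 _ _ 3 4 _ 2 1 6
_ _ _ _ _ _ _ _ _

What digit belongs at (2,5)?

6

(3,8) = 7 (hidden single in row 3).
(3,9) = 2 (hidden single in row 3).
(5,2) = 6 (hidden single in row 5).
(5,1) = 7 (hidden single in row 5).
(5,3) = 4 (hidden single in row 5).
(7,3) = 3 (sole candidate).
(5,5) = 8 (hidden single in row 5).
(5,9) = 9 (hidden single in row 5).
(6,6) = 7 (hidden single in row 6).
(8,6) = 9 (sole candidate).
(8,3) = 8 (sole candidate).
(9,3) = 9 (sole candidate).
(4,3) = 5 (sole candidate).
(4,6) = 4 (sole candidate).
(8,2) = 7 (sole candidate).
(4,4) = 9 (sole candidate).
(6,5) = 5 (sole candidate).
(3,5) = 9 (sole candidate).
(7,5) = 1 (hidden single in row 7).
(2,5) = 6: row 2 has {2,7,9}; col 5 has {1,3,4,5,7,8,9}; box has {2,7,8,9} → only 6 remains.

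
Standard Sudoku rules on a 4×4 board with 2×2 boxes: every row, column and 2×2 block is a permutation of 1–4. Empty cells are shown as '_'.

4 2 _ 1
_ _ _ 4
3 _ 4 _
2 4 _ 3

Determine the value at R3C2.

1

R1C3 = 3: row 1 has {1,2,4}; col 3 has {4}; box has {1,4} → only 3 remains.
R2C1 = 1: row 2 has {4}; col 1 has {2,3,4}; box has {2,4} → only 1 remains.
R2C2 = 3: row 2 has {1,4}; col 2 has {2,4}; box has {1,2,4} → only 3 remains.
R2C3 = 2: row 2 has {1,3,4}; col 3 has {3,4}; box has {1,3,4} → only 2 remains.
R3C2 = 1: row 3 has {3,4}; col 2 has {2,3,4}; box has {2,3,4} → only 1 remains.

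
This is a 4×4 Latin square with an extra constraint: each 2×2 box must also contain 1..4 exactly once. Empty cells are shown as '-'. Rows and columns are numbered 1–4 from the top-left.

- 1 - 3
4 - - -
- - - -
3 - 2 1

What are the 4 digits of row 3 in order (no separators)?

1234

row 1, column 1 = 2: row 1 has {1,3}; col 1 has {3,4}; box has {1,4} → only 2 remains.
row 1, column 3 = 4: row 1 has {1,2,3}; col 3 has {2}; box has {3} → only 4 remains.
row 2, column 2 = 3: row 2 has {4}; col 2 has {1}; box has {1,2,4} → only 3 remains.
row 2, column 3 = 1: row 2 has {3,4}; col 3 has {2,4}; box has {3,4} → only 1 remains.
row 2, column 4 = 2: row 2 has {1,3,4}; col 4 has {1,3}; box has {1,3,4} → only 2 remains.
row 3, column 1 = 1: row 3 has {}; col 1 has {2,3,4}; box has {3} → only 1 remains.
row 3, column 3 = 3: row 3 has {1}; col 3 has {1,2,4}; box has {1,2} → only 3 remains.
row 3, column 4 = 4: row 3 has {1,3}; col 4 has {1,2,3}; box has {1,2,3} → only 4 remains.
row 4, column 2 = 4: row 4 has {1,2,3}; col 2 has {1,3}; box has {1,3} → only 4 remains.
row 3, column 2 = 2: row 3 has {1,3,4}; col 2 has {1,3,4}; box has {1,3,4} → only 2 remains.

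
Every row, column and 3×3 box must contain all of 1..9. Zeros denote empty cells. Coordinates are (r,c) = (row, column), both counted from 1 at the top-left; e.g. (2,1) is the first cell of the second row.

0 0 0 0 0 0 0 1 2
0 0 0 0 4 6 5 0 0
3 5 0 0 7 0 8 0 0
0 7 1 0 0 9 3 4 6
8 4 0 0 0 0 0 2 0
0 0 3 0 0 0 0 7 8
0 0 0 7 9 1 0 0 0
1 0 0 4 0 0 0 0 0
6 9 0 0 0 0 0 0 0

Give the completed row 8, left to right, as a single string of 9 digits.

135468297

(3,6) = 2 (sole candidate).
(3,4) = 1 (hidden single in row 3).
(2,2) = 1 (hidden single in row 2).
(5,6) = 7 (hidden single in row 5).
(6,6) = 4 (hidden single in row 6).
(5,9) = 5 (hidden single in box 6).
(9,9) = 1 (hidden single in column 9).
(8,5) = 6: in box 8, 6 can only go here (every other open cell in that box sees a 6).
Singles propagation stalls before every target cell is settled. Branch on (2,8) (candidates {3,9}).
  Try (2,8) = 9: this forces (3,8)=6, (3,9)=4, (7,9)=3; then column 8 has no cell left for 3 — contradiction.
So (2,8) = 3.
Singles propagation stalls before every target cell is settled. Branch on (3,9) (candidates {4,9}).
  Try (3,9) = 9: this forces (2,9)=7, (3,8)=6, (8,9)=3, (1,7)=4, (3,3)=4; then row 9 has no cell left for 4 — contradiction.
So (3,9) = 4.
(7,9) = 3 (sole candidate).
(8,2) = 3: in column 2, 3 can only go here (every other open cell in that column sees a 3).
Singles propagation stalls; (8,7) is still open with candidates {2,7,9}.
  Try (8,7) = 7: this forces (8,9)=9, (2,9)=7, (8,3)=2, (7,2)=8, (1,2)=6, (1,7)=9; then column 8 has no cell left for 9 — contradiction.
  Try (8,7) = 9: then box 6 has no cell left for 9 — contradiction.
So (8,7) = 2.
Singles propagation stalls; (8,9) is still open with candidates {7,9}.
  Try (8,9) = 9: this forces (2,9)=7, (8,3)=7, (1,1)=7, (1,3)=4, (9,7)=4; then row 9 has no cell left for 7 — contradiction.
So (8,9) = 7.
(2,9) = 9 (sole candidate).
(3,8) = 6 (sole candidate).
(9,7) = 4 (sole candidate).
(1,7) = 7 (sole candidate).
(2,4) = 8 (sole candidate).
(3,3) = 9 (sole candidate).
(5,3) = 6 (sole candidate).
(5,4) = 3 (sole candidate).
(5,5) = 1 (sole candidate).
(5,7) = 9 (sole candidate).
(6,2) = 2 (sole candidate).
(6,5) = 5 (sole candidate).
(6,7) = 1 (sole candidate).
(7,2) = 8 (sole candidate).
(7,7) = 6 (sole candidate).
(7,8) = 5 (sole candidate).
(8,3) = 5: row 8 has {1,2,3,4,6,7}; col 3 has {1,3,6,9}; box has {1,3,6,8,9} → only 5 remains.
(8,6) = 8: row 8 has {1,2,3,4,5,6,7}; col 6 has {1,2,4,6,7,9}; box has {1,4,6,7,9} → only 8 remains.
(8,8) = 9: row 8 has {1,2,3,4,5,6,7,8}; col 8 has {1,2,3,4,5,6,7}; box has {1,2,3,4,5,6,7} → only 9 remains.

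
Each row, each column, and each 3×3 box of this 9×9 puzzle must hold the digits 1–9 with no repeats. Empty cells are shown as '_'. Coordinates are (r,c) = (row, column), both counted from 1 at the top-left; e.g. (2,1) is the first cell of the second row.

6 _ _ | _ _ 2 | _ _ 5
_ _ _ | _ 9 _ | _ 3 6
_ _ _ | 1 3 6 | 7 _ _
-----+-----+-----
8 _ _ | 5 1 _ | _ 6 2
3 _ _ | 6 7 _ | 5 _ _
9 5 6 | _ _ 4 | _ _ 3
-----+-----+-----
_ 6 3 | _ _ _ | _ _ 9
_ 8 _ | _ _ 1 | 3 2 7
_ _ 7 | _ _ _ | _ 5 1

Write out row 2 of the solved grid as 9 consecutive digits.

718495236

(4,3) = 4 (sole candidate).
(4,7) = 9 (sole candidate).
(4,2) = 7 (sole candidate).
(4,6) = 3 (sole candidate).
(1,2) = 3 (hidden single in row 1).
(1,4) = 7 (hidden single in row 1).
(2,1) = 7: in row 2, 7 can only go here (every other open cell in that row sees a 7).
(5,6) = 9 (hidden single in row 5).
(9,6) = 8 (sole candidate).
(2,6) = 5: row 2 has {3,6,7,9}; col 6 has {1,2,3,4,6,8,9}; box has {1,2,3,6,7,9} → only 5 remains.
(7,6) = 7 (sole candidate).
(6,8) = 7 (hidden single in row 6).
(6,7) = 1 (hidden single in row 6).
(7,1) = 1 (hidden single in row 7).
(7,5) = 5 (hidden single in row 7).
(7,4) = 2 (hidden single in row 7).
(6,4) = 8 (sole candidate).
(6,5) = 2 (sole candidate).
(2,4) = 4: row 2 has {3,5,6,7,9}; col 4 has {1,2,5,6,7,8}; box has {1,2,3,5,6,7,9} → only 4 remains.
(8,4) = 9 (sole candidate).
(9,4) = 3 (sole candidate).
(1,5) = 8 (sole candidate).
(1,7) = 4 (sole candidate).
(3,9) = 8 (sole candidate).
(5,9) = 4 (sole candidate).
(7,7) = 8 (sole candidate).
(7,8) = 4 (sole candidate).
(8,3) = 5 (sole candidate).
(9,7) = 6 (sole candidate).
(2,7) = 2: row 2 has {3,4,5,6,7,9}; col 7 has {1,3,4,5,6,7,8,9}; box has {3,4,5,6,7,8} → only 2 remains.
(3,8) = 9 (sole candidate).
(5,8) = 8 (sole candidate).
(8,1) = 4 (sole candidate).
(8,5) = 6 (sole candidate).
(9,1) = 2 (sole candidate).
(9,2) = 9 (sole candidate).
(9,5) = 4 (sole candidate).
(1,8) = 1 (sole candidate).
(2,2) = 1: row 2 has {2,3,4,5,6,7,9}; col 2 has {3,5,6,7,8,9}; box has {3,6,7} → only 1 remains.
(2,3) = 8: row 2 has {1,2,3,4,5,6,7,9}; col 3 has {3,4,5,6,7}; box has {1,3,6,7} → only 8 remains.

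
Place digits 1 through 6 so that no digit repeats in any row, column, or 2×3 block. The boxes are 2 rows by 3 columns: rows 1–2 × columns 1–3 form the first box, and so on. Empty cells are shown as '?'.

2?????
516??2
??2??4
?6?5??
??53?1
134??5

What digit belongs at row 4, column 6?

3

row 1, column 2 = 4 (sole candidate).
row 1, column 3 = 3 (sole candidate).
row 1, column 6 = 6 (sole candidate).
row 2, column 4 = 4 (sole candidate).
row 2, column 5 = 3 (sole candidate).
row 3, column 1 = 3 (sole candidate).
row 3, column 2 = 5 (sole candidate).
row 4, column 1 = 4 (sole candidate).
row 4, column 3 = 1 (sole candidate).
row 4, column 5 = 2 (sole candidate).
row 4, column 6 = 3: row 4 has {1,2,4,5,6}; col 6 has {1,2,4,5,6}; box has {2,4,5} → only 3 remains.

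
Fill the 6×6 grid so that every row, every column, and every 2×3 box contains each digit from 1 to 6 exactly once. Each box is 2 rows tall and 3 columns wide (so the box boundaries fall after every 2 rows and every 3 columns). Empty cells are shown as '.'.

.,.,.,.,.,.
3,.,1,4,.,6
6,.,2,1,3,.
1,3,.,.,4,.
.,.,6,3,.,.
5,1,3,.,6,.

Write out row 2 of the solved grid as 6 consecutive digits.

351426

r3c6 = 5 (sole candidate).
r4c3 = 5 (sole candidate).
r4c6 = 2 (sole candidate).
r6c4 = 2 (sole candidate).
r6c6 = 4 (sole candidate).
r1c3 = 4 (sole candidate).
r1c4 = 5 (sole candidate).
r2c5 = 2: row 2 has {1,3,4,6}; col 5 has {3,4,6}; box has {4,5,6} → only 2 remains.
r3c2 = 4 (sole candidate).
r4c4 = 6 (sole candidate).
r5c2 = 2 (sole candidate).
r5c6 = 1 (sole candidate).
r1c1 = 2 (sole candidate).
r1c2 = 6 (sole candidate).
r1c5 = 1 (sole candidate).
r1c6 = 3 (sole candidate).
r2c2 = 5: row 2 has {1,2,3,4,6}; col 2 has {1,2,3,4,6}; box has {1,2,3,4,6} → only 5 remains.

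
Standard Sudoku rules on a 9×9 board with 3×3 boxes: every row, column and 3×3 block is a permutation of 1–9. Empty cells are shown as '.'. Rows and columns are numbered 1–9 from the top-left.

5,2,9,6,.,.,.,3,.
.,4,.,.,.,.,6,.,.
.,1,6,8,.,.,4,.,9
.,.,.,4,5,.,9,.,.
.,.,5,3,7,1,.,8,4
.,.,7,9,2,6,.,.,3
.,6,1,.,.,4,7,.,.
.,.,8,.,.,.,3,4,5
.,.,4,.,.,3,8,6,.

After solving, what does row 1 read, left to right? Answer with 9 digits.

R1C6 = 7: row 1 has {2,3,5,6,9}; col 6 has {1,3,4,6}; box has {6,8} → only 7 remains.
R1C7 = 1: row 1 has {2,3,5,6,7,9}; col 7 has {3,4,6,7,8,9}; box has {3,4,6,9} → only 1 remains.
R1C9 = 8: row 1 has {1,2,3,5,6,7,9}; col 9 has {3,4,5,9}; box has {1,3,4,6,9} → only 8 remains.
R2C3 = 3: row 2 has {4,6}; col 3 has {1,4,5,6,7,8,9}; box has {1,2,4,5,6,9} → only 3 remains.
R3C1 = 7: row 3 has {1,4,6,8,9}; col 1 has {5}; box has {1,2,3,4,5,6,9} → only 7 remains.
R3C5 = 3: row 3 has {1,4,6,7,8,9}; col 5 has {2,5,7}; box has {6,7,8} → only 3 remains.
R4C3 = 2: row 4 has {4,5,9}; col 3 has {1,3,4,5,6,7,8,9}; box has {5,7} → only 2 remains.
R4C6 = 8: row 4 has {2,4,5,9}; col 6 has {1,3,4,6,7}; box has {1,2,3,4,5,6,7,9} → only 8 remains.
R5C2 = 9: row 5 has {1,3,4,5,7,8}; col 2 has {1,2,4,6}; box has {2,5,7} → only 9 remains.
R5C7 = 2: row 5 has {1,3,4,5,7,8,9}; col 7 has {1,3,4,6,7,8,9}; box has {3,4,8,9} → only 2 remains.
R6C2 = 8: row 6 has {2,3,6,7,9}; col 2 has {1,2,4,6,9}; box has {2,5,7,9} → only 8 remains.
R6C7 = 5: row 6 has {2,3,6,7,8,9}; col 7 has {1,2,3,4,6,7,8,9}; box has {2,3,4,8,9} → only 5 remains.
R6C8 = 1: row 6 has {2,3,5,6,7,8,9}; col 8 has {3,4,6,8}; box has {2,3,4,5,8,9} → only 1 remains.
R7C9 = 2: row 7 has {1,4,6,7}; col 9 has {3,4,5,8,9}; box has {3,4,5,6,7,8} → only 2 remains.
R8C2 = 7: row 8 has {3,4,5,8}; col 2 has {1,2,4,6,8,9}; box has {1,4,6,8} → only 7 remains.
R9C2 = 5: row 9 has {3,4,6,8}; col 2 has {1,2,4,6,7,8,9}; box has {1,4,6,7,8} → only 5 remains.
R9C9 = 1: row 9 has {3,4,5,6,8}; col 9 has {2,3,4,5,8,9}; box has {2,3,4,5,6,7,8} → only 1 remains.
R1C5 = 4: row 1 has {1,2,3,5,6,7,8,9}; col 5 has {2,3,5,7}; box has {3,6,7,8} → only 4 remains.

529647138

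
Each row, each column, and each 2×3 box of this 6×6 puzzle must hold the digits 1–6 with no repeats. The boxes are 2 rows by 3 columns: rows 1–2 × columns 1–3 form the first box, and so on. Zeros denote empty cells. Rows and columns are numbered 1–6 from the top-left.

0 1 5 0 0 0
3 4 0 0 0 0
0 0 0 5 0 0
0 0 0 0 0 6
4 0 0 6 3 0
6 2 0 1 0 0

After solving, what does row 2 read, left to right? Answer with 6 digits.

346251

row 1, column 1 = 2 (sole candidate).
row 2, column 3 = 6: row 2 has {3,4}; col 3 has {5}; box has {1,2,3,4,5} → only 6 remains.
row 2, column 4 = 2: row 2 has {3,4,6}; col 4 has {1,5,6}; box has {} → only 2 remains.
row 3, column 1 = 1 (sole candidate).
row 4, column 1 = 5 (sole candidate).
row 4, column 2 = 3 (sole candidate).
row 4, column 4 = 4 (sole candidate).
row 5, column 2 = 5 (sole candidate).
row 5, column 3 = 1 (sole candidate).
row 5, column 6 = 2 (sole candidate).
row 6, column 3 = 3 (sole candidate).
row 1, column 4 = 3 (sole candidate).
row 1, column 6 = 4 (sole candidate).
row 3, column 2 = 6 (sole candidate).
row 3, column 5 = 2 (sole candidate).
row 3, column 6 = 3 (sole candidate).
row 4, column 3 = 2 (sole candidate).
row 4, column 5 = 1 (sole candidate).
row 6, column 6 = 5 (sole candidate).
row 1, column 5 = 6 (sole candidate).
row 2, column 5 = 5: row 2 has {2,3,4,6}; col 5 has {1,2,3,6}; box has {2,3,4,6} → only 5 remains.
row 2, column 6 = 1: row 2 has {2,3,4,5,6}; col 6 has {2,3,4,5,6}; box has {2,3,4,5,6} → only 1 remains.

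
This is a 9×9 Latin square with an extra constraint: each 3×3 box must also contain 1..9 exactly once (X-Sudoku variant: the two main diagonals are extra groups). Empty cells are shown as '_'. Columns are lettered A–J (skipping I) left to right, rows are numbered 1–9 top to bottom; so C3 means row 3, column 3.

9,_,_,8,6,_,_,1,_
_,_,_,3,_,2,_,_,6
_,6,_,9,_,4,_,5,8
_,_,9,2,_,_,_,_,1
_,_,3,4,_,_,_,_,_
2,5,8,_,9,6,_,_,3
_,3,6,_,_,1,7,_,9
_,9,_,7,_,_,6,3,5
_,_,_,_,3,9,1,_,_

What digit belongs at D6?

1

C3 = 1 (sole candidate).
E3 = 7 (sole candidate).
D6 = 1: row 6 has {2,3,5,6,8,9}; col 4 has {2,3,4,7,8,9}; box has {2,4,6,9}; anti-diagonal has {6,9} → only 1 remains.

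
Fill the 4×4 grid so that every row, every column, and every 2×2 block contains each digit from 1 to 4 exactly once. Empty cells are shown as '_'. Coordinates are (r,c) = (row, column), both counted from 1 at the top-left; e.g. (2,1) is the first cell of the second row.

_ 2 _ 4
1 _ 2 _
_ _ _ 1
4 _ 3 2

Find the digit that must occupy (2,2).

4

(1,1) = 3: row 1 has {2,4}; col 1 has {1,4}; box has {1,2} → only 3 remains.
(1,3) = 1: row 1 has {2,3,4}; col 3 has {2,3}; box has {2,4} → only 1 remains.
(2,2) = 4: row 2 has {1,2}; col 2 has {2}; box has {1,2,3} → only 4 remains.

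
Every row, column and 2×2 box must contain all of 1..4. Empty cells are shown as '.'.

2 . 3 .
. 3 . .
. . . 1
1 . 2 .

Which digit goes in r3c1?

3

r1c4 = 4 (sole candidate).
r2c1 = 4 (sole candidate).
r2c3 = 1 (sole candidate).
r2c4 = 2 (sole candidate).
r3c1 = 3: row 3 has {1}; col 1 has {1,2,4}; box has {1} → only 3 remains.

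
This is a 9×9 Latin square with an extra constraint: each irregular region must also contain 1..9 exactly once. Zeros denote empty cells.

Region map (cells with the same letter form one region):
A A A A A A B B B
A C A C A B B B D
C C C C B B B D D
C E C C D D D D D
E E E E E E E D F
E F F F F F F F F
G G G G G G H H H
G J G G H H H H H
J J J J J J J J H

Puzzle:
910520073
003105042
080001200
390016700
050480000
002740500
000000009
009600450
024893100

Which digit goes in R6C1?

6

R3C4 = 9: row 3 has {1,2,8}; col 4 has {1,4,5,6,7,8}; region has {1,3,8} → only 9 remains.
R3C5 = 6: row 3 has {1,2,8,9}; col 5 has {1,2,4,8,9}; region has {1,2,3,4,5,7} → only 6 remains.
R3C8 = 3: row 3 has {1,2,6,8,9}; col 8 has {4,5,7}; region has {1,2,6,7} → only 3 remains.
R4C3 = 5: row 4 has {1,3,6,7,9}; col 3 has {2,3,4,9}; region has {1,3,8,9} → only 5 remains.
R4C4 = 2: row 4 has {1,3,5,6,7,9}; col 4 has {1,4,5,6,7,8,9}; region has {1,3,5,8,9} → only 2 remains.
R4C8 = 8: row 4 has {1,2,3,5,6,7,9}; col 8 has {3,4,5,7}; region has {1,2,3,6,7} → only 8 remains.
R4C9 = 4: row 4 has {1,2,3,5,6,7,8,9}; col 9 has {2,3,9}; region has {1,2,3,6,7,8} → only 4 remains.
R5C8 = 9: row 5 has {4,5,8}; col 8 has {3,4,5,7,8}; region has {1,2,3,4,6,7,8} → only 9 remains.
R7C4 = 3: row 7 has {9}; col 4 has {1,2,4,5,6,7,8,9}; region has {6,9} → only 3 remains.
R8C2 = 7: row 8 has {4,5,6,9}; col 2 has {1,2,5,8,9}; region has {1,2,3,4,8,9} → only 7 remains.
R8C5 = 3: row 8 has {4,5,6,7,9}; col 5 has {1,2,4,6,8,9}; region has {4,5,9} → only 3 remains.
R9C8 = 6: row 9 has {1,2,3,4,8,9}; col 8 has {3,4,5,7,8,9}; region has {1,2,3,4,7,8,9} → only 6 remains.
R9C9 = 7: row 9 has {1,2,3,4,6,8,9}; col 9 has {2,3,4,9}; region has {3,4,5,9} → only 7 remains.
R1C7 = 8: row 1 has {1,2,3,5,7,9}; col 7 has {1,2,4,5,7}; region has {1,2,3,4,5,6,7} → only 8 remains.
R2C2 = 6: row 2 has {1,2,3,4,5}; col 2 has {1,2,5,7,8,9}; region has {1,2,3,5,8,9} → only 6 remains.
R2C5 = 7: row 2 has {1,2,3,4,5,6}; col 5 has {1,2,3,4,6,8,9}; region has {1,2,3,5,9} → only 7 remains.
R2C7 = 9: row 2 has {1,2,3,4,5,6,7}; col 7 has {1,2,4,5,7,8}; region has {1,2,3,4,5,6,7,8} → only 9 remains.
R3C3 = 7: row 3 has {1,2,3,6,8,9}; col 3 has {2,3,4,5,9}; region has {1,2,3,5,6,8,9} → only 7 remains.
R3C9 = 5: row 3 has {1,2,3,6,7,8,9}; col 9 has {2,3,4,7,9}; region has {1,2,3,4,6,7,8,9} → only 5 remains.
R6C2 = 3: row 6 has {2,4,5,7}; col 2 has {1,2,5,6,7,8,9}; region has {2,4,5,7} → only 3 remains.
R6C8 = 1: row 6 has {2,3,4,5,7}; col 8 has {3,4,5,6,7,8,9}; region has {2,3,4,5,7} → only 1 remains.
R7C2 = 4: row 7 has {3,9}; col 2 has {1,2,3,5,6,7,8,9}; region has {3,6,9} → only 4 remains.
R7C5 = 5: row 7 has {3,4,9}; col 5 has {1,2,3,4,6,7,8,9}; region has {3,4,6,9} → only 5 remains.
R7C7 = 6: row 7 has {3,4,5,9}; col 7 has {1,2,4,5,7,8,9}; region has {3,4,5,7,9} → only 6 remains.
R7C8 = 2: row 7 has {3,4,5,6,9}; col 8 has {1,3,4,5,6,7,8,9}; region has {3,4,5,6,7,9} → only 2 remains.
R8C6 = 8: row 8 has {3,4,5,6,7,9}; col 6 has {1,3,5,6}; region has {2,3,4,5,6,7,9} → only 8 remains.
R8C9 = 1: row 8 has {3,4,5,6,7,8,9}; col 9 has {2,3,4,5,7,9}; region has {2,3,4,5,6,7,8,9} → only 1 remains.
R9C1 = 5: row 9 has {1,2,3,4,6,7,8,9}; col 1 has {3,9}; region has {1,2,3,4,6,7,8,9} → only 5 remains.
R1C3 = 6: row 1 has {1,2,3,5,7,8,9}; col 3 has {2,3,4,5,7,9}; region has {1,2,3,5,7,9} → only 6 remains.
R1C6 = 4: row 1 has {1,2,3,5,6,7,8,9}; col 6 has {1,3,5,6,8}; region has {1,2,3,5,6,7,9} → only 4 remains.
R2C1 = 8: row 2 has {1,2,3,4,5,6,7,9}; col 1 has {3,5,9}; region has {1,2,3,4,5,6,7,9} → only 8 remains.
R3C1 = 4: row 3 has {1,2,3,5,6,7,8,9}; col 1 has {3,5,8,9}; region has {1,2,3,5,6,7,8,9} → only 4 remains.
R5C3 = 1: row 5 has {4,5,8,9}; col 3 has {2,3,4,5,6,7,9}; region has {4,5,8,9} → only 1 remains.
R5C7 = 3: row 5 has {1,4,5,8,9}; col 7 has {1,2,4,5,6,7,8,9}; region has {1,4,5,8,9} → only 3 remains.
R5C9 = 6: row 5 has {1,3,4,5,8,9}; col 9 has {1,2,3,4,5,7,9}; region has {1,2,3,4,5,7} → only 6 remains.
R6C1 = 6: row 6 has {1,2,3,4,5,7}; col 1 has {3,4,5,8,9}; region has {1,3,4,5,8,9} → only 6 remains.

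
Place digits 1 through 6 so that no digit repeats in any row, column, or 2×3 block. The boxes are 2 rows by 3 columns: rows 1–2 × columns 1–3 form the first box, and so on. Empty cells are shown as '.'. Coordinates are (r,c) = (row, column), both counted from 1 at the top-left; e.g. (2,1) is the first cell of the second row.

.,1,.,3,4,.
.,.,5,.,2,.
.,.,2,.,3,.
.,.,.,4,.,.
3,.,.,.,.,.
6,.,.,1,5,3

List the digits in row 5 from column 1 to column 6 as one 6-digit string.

(1,1) = 2: row 1 has {1,3,4}; col 1 has {3,6}; box has {1,5} → only 2 remains.
(1,3) = 6: row 1 has {1,2,3,4}; col 3 has {2,5}; box has {1,2,5} → only 6 remains.
(1,6) = 5: row 1 has {1,2,3,4,6}; col 6 has {3}; box has {2,3,4} → only 5 remains.
(2,1) = 4: row 2 has {2,5}; col 1 has {2,3,6}; box has {1,2,5,6} → only 4 remains.
(2,2) = 3: row 2 has {2,4,5}; col 2 has {1}; box has {1,2,4,5,6} → only 3 remains.
(2,4) = 6: row 2 has {2,3,4,5}; col 4 has {1,3,4}; box has {2,3,4,5} → only 6 remains.
(2,6) = 1: row 2 has {2,3,4,5,6}; col 6 has {3,5}; box has {2,3,4,5,6} → only 1 remains.
(3,4) = 5: row 3 has {2,3}; col 4 has {1,3,4,6}; box has {3,4} → only 5 remains.
(3,6) = 6: row 3 has {2,3,5}; col 6 has {1,3,5}; box has {3,4,5} → only 6 remains.
(4,5) = 1: row 4 has {4}; col 5 has {2,3,4,5}; box has {3,4,5,6} → only 1 remains.
(4,6) = 2: row 4 has {1,4}; col 6 has {1,3,5,6}; box has {1,3,4,5,6} → only 2 remains.
(5,4) = 2: row 5 has {3}; col 4 has {1,3,4,5,6}; box has {1,3,5} → only 2 remains.
(5,5) = 6: row 5 has {2,3}; col 5 has {1,2,3,4,5}; box has {1,2,3,5} → only 6 remains.
(5,6) = 4: row 5 has {2,3,6}; col 6 has {1,2,3,5,6}; box has {1,2,3,5,6} → only 4 remains.
(6,3) = 4: row 6 has {1,3,5,6}; col 3 has {2,5,6}; box has {3,6} → only 4 remains.
(3,1) = 1: row 3 has {2,3,5,6}; col 1 has {2,3,4,6}; box has {2} → only 1 remains.
(3,2) = 4: row 3 has {1,2,3,5,6}; col 2 has {1,3}; box has {1,2} → only 4 remains.
(4,1) = 5: row 4 has {1,2,4}; col 1 has {1,2,3,4,6}; box has {1,2,4} → only 5 remains.
(4,2) = 6: row 4 has {1,2,4,5}; col 2 has {1,3,4}; box has {1,2,4,5} → only 6 remains.
(4,3) = 3: row 4 has {1,2,4,5,6}; col 3 has {2,4,5,6}; box has {1,2,4,5,6} → only 3 remains.
(5,2) = 5: row 5 has {2,3,4,6}; col 2 has {1,3,4,6}; box has {3,4,6} → only 5 remains.
(5,3) = 1: row 5 has {2,3,4,5,6}; col 3 has {2,3,4,5,6}; box has {3,4,5,6} → only 1 remains.

351264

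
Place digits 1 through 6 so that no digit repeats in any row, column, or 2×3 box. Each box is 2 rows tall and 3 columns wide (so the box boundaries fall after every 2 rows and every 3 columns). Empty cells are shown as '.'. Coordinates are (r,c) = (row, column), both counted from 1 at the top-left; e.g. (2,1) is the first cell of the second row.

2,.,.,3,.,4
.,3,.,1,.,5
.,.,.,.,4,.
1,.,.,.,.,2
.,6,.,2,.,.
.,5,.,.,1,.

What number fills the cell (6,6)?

6

(1,2) = 1 (sole candidate).
(1,5) = 6 (sole candidate).
(2,5) = 2 (sole candidate).
(3,2) = 2 (sole candidate).
(4,2) = 4 (sole candidate).
(5,6) = 3 (sole candidate).
(6,6) = 6: row 6 has {1,5}; col 6 has {2,3,4,5}; box has {1,2,3} → only 6 remains.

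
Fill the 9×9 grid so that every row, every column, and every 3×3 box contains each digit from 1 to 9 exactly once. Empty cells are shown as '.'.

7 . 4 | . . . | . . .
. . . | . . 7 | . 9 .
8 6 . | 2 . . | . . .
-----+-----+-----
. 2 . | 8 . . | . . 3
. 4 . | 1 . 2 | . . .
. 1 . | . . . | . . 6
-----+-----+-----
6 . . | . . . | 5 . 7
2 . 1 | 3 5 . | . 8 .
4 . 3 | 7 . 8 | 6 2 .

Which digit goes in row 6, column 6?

row 6, column 7 = 2 (hidden single in row 6).
row 1, column 9 = 2 (hidden single in row 1).
row 2, column 3 = 2 (hidden single in row 2).
row 6, column 3 = 8 (hidden single in row 6).
row 7, column 3 = 9 (sole candidate).
row 7, column 4 = 4 (sole candidate).
row 7, column 6 = 1 (sole candidate).
row 7, column 8 = 3 (sole candidate).
row 8, column 2 = 7 (sole candidate).
row 9, column 2 = 5 (sole candidate).
row 9, column 5 = 9 (sole candidate).
row 9, column 9 = 1 (sole candidate).
row 2, column 2 = 3 (sole candidate).
row 3, column 3 = 5 (sole candidate).
row 3, column 9 = 4 (sole candidate).
row 7, column 2 = 8 (sole candidate).
row 7, column 5 = 2 (sole candidate).
row 8, column 6 = 6 (sole candidate).
row 8, column 9 = 9 (sole candidate).
row 1, column 2 = 9 (sole candidate).
row 2, column 1 = 1 (sole candidate).
row 2, column 7 = 8 (sole candidate).
row 2, column 9 = 5 (sole candidate).
row 5, column 9 = 8 (sole candidate).
row 8, column 7 = 4 (sole candidate).
row 2, column 4 = 6 (sole candidate).
row 2, column 5 = 4 (sole candidate).
row 1, column 4 = 5 (sole candidate).
row 1, column 6 = 3 (sole candidate).
row 1, column 7 = 1 (sole candidate).
row 1, column 8 = 6 (sole candidate).
row 3, column 5 = 1 (sole candidate).
row 3, column 6 = 9 (sole candidate).
row 3, column 8 = 7 (sole candidate).
row 5, column 8 = 5 (sole candidate).
row 6, column 4 = 9 (sole candidate).
row 6, column 8 = 4 (sole candidate).
row 1, column 5 = 8 (sole candidate).
row 3, column 7 = 3 (sole candidate).
row 4, column 8 = 1 (sole candidate).
row 6, column 6 = 5: row 6 has {1,2,4,6,8,9}; col 6 has {1,2,3,6,7,8,9}; box has {1,2,8,9} → only 5 remains.

5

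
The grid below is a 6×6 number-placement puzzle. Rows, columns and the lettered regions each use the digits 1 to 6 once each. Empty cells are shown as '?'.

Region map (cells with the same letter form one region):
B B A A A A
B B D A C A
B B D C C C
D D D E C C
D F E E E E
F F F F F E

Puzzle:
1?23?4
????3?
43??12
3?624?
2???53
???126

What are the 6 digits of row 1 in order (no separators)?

row 1, column 5 = 6: row 1 has {1,2,3,4}; col 5 has {1,2,3,4,5}; region has {2,3,4} → only 6 remains.
row 2, column 4 = 5 (sole candidate).
row 2, column 6 = 1 (sole candidate).
row 3, column 3 = 5 (sole candidate).
row 3, column 4 = 6 (sole candidate).
row 4, column 2 = 1 (sole candidate).
row 4, column 6 = 5 (sole candidate).
row 5, column 4 = 4 (sole candidate).
row 6, column 1 = 5 (sole candidate).
row 6, column 2 = 4 (sole candidate).
row 6, column 3 = 3 (sole candidate).
row 1, column 2 = 5: row 1 has {1,2,3,4,6}; col 2 has {1,3,4}; region has {1,3,4} → only 5 remains.

152364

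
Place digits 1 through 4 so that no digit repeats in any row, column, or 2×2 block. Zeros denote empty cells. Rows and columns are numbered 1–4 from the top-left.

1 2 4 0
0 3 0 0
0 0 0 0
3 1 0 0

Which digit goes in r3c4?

1

r1c4 = 3 (sole candidate).
r2c1 = 4 (sole candidate).
r3c1 = 2 (sole candidate).
r3c2 = 4 (sole candidate).
r3c4 = 1: row 3 has {2,4}; col 4 has {3}; box has {} → only 1 remains.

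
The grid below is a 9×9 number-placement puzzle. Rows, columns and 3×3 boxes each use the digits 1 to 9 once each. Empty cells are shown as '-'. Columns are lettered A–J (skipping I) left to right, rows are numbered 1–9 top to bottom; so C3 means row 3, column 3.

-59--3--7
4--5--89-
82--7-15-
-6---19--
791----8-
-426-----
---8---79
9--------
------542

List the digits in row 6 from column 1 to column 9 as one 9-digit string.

542698731

E1 = 8: in row 1, 8 can only go here (every other open cell in that row sees an 8).
D4 = 7: in row 4, 7 can only go here (every other open cell in that row sees a 7).
C4 = 8: in row 4, 8 can only go here (every other open cell in that row sees an 8).
G6 = 7: in row 6, 7 can only go here (every other open cell in that row sees a 7).
F6 = 8: in row 6, 8 can only go here (every other open cell in that row sees an 8).
E6 = 9: in row 6, 9 can only go here (every other open cell in that row sees a 9).
B9 = 8: in row 9, 8 can only go here (every other open cell in that row sees an 8).
J8 = 8: in row 8, 8 can only go here (every other open cell in that row sees an 8).
A7 = 2: in column 1, 2 can only go here (every other open cell in that column sees a 2).
J6 = 1: in column 9, 1 can only go here (every other open cell in that column sees a 1).
H6 = 3: row 6 has {1,2,4,6,7,8,9}; col 8 has {4,5,7,8,9}; box has {1,7,8,9} → only 3 remains.
H4 = 2: row 4 has {1,6,7,8,9}; col 8 has {3,4,5,7,8,9}; box has {1,3,7,8,9} → only 2 remains.
A6 = 5: row 6 has {1,2,3,4,6,7,8,9}; col 1 has {2,4,7,8,9}; box has {1,2,4,6,7,8,9} → only 5 remains.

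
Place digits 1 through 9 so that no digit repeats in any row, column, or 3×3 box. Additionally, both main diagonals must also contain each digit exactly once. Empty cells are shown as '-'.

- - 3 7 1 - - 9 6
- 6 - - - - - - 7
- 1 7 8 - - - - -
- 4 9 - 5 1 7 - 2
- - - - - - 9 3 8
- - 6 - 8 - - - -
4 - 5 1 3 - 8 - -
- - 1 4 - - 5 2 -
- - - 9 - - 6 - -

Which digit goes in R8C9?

3

R1C1 = 5: row 1 has {1,3,6,7,9}; col 1 has {4}; box has {1,3,6,7}; main diagonal has {2,6,7,8} → only 5 remains.
R4C4 = 3: row 4 has {1,2,4,5,7,9}; col 4 has {1,4,7,8,9}; box has {1,5,8}; main diagonal has {2,5,6,7,8} → only 3 remains.
R4C8 = 6: row 4 has {1,2,3,4,5,7,9}; col 8 has {2,3,9}; box has {2,3,7,8,9} → only 6 remains.
R5C3 = 2: row 5 has {3,8,9}; col 3 has {1,3,5,6,7,9}; box has {4,6,9} → only 2 remains.
R5C4 = 6: row 5 has {2,3,8,9}; col 4 has {1,3,4,7,8,9}; box has {1,3,5,8} → only 6 remains.
R5C5 = 4: row 5 has {2,3,6,8,9}; col 5 has {1,3,5,8}; box has {1,3,5,6,8}; main diagonal has {2,3,5,6,7,8}; anti-diagonal has {1,5,6} → only 4 remains.
R5C6 = 7: row 5 has {2,3,4,6,8,9}; col 6 has {1}; box has {1,3,4,5,6,8} → only 7 remains.
R6C4 = 2: row 6 has {6,8}; col 4 has {1,3,4,6,7,8,9}; box has {1,3,4,5,6,7,8}; anti-diagonal has {1,4,5,6} → only 2 remains.
R6C6 = 9: row 6 has {2,6,8}; col 6 has {1,7}; box has {1,2,3,4,5,6,7,8}; main diagonal has {2,3,4,5,6,7,8} → only 9 remains.
R7C8 = 7: row 7 has {1,3,4,5,8}; col 8 has {2,3,6,9}; box has {2,5,6,8} → only 7 remains.
R7C9 = 9: row 7 has {1,3,4,5,7,8}; col 9 has {2,6,7,8}; box has {2,5,6,7,8} → only 9 remains.
R8C9 = 3: row 8 has {1,2,4,5}; col 9 has {2,6,7,8,9}; box has {2,5,6,7,8,9} → only 3 remains.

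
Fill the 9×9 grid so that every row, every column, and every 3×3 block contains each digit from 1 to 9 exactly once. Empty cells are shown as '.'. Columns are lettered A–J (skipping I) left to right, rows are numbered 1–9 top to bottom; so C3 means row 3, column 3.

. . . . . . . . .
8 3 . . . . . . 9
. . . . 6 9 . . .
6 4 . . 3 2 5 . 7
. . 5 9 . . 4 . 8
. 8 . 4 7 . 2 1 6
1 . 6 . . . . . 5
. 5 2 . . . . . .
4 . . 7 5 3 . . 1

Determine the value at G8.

H4 = 9: row 4 has {2,3,4,5,6,7}; col 8 has {1}; box has {1,2,4,5,6,7,8} → only 9 remains.
E5 = 1: row 5 has {4,5,8,9}; col 5 has {3,5,6,7}; box has {2,3,4,7,9} → only 1 remains.
F5 = 6: row 5 has {1,4,5,8,9}; col 6 has {2,3,9}; box has {1,2,3,4,7,9} → only 6 remains.
H5 = 3: row 5 has {1,4,5,6,8,9}; col 8 has {1,9}; box has {1,2,4,5,6,7,8,9} → only 3 remains.
F6 = 5: row 6 has {1,2,4,6,7,8}; col 6 has {2,3,6,9}; box has {1,2,3,4,6,7,9} → only 5 remains.
B9 = 9: row 9 has {1,3,4,5,7}; col 2 has {3,4,5,8}; box has {1,2,4,5,6} → only 9 remains.
C9 = 8: row 9 has {1,3,4,5,7,9}; col 3 has {2,5,6}; box has {1,2,4,5,6,9} → only 8 remains.
G9 = 6: row 9 has {1,3,4,5,7,8,9}; col 7 has {2,4,5}; box has {1,5} → only 6 remains.
H9 = 2: row 9 has {1,3,4,5,6,7,8,9}; col 8 has {1,3,9}; box has {1,5,6} → only 2 remains.
C4 = 1: row 4 has {2,3,4,5,6,7,9}; col 3 has {2,5,6,8}; box has {4,5,6,8} → only 1 remains.
D4 = 8: row 4 has {1,2,3,4,5,6,7,9}; col 4 has {4,7,9}; box has {1,2,3,4,5,6,7,9} → only 8 remains.
B7 = 7: row 7 has {1,5,6}; col 2 has {3,4,5,8,9}; box has {1,2,4,5,6,8,9} → only 7 remains.
D7 = 2: row 7 has {1,5,6,7}; col 4 has {4,7,8,9}; box has {3,5,7} → only 2 remains.
A8 = 3: row 8 has {2,5}; col 1 has {1,4,6,8}; box has {1,2,4,5,6,7,8,9} → only 3 remains.
J8 = 4: row 8 has {2,3,5}; col 9 has {1,5,6,7,8,9}; box has {1,2,5,6} → only 4 remains.
B5 = 2: row 5 has {1,3,4,5,6,8,9}; col 2 has {3,4,5,7,8,9}; box has {1,4,5,6,8} → only 2 remains.
A6 = 9: row 6 has {1,2,4,5,6,7,8}; col 1 has {1,3,4,6,8}; box has {1,2,4,5,6,8} → only 9 remains.
C6 = 3: row 6 has {1,2,4,5,6,7,8,9}; col 3 has {1,2,5,6,8}; box has {1,2,4,5,6,8,9} → only 3 remains.
H7 = 8: row 7 has {1,2,5,6,7}; col 8 has {1,2,3,9}; box has {1,2,4,5,6} → only 8 remains.
H8 = 7: row 8 has {2,3,4,5}; col 8 has {1,2,3,8,9}; box has {1,2,4,5,6,8} → only 7 remains.
B3 = 1: row 3 has {6,9}; col 2 has {2,3,4,5,7,8,9}; box has {3,8} → only 1 remains.
A5 = 7: row 5 has {1,2,3,4,5,6,8,9}; col 1 has {1,3,4,6,8,9}; box has {1,2,3,4,5,6,8,9} → only 7 remains.
F7 = 4: row 7 has {1,2,5,6,7,8}; col 6 has {2,3,5,6,9}; box has {2,3,5,7} → only 4 remains.
G8 = 9: row 8 has {2,3,4,5,7}; col 7 has {2,4,5,6}; box has {1,2,4,5,6,7,8} → only 9 remains.

9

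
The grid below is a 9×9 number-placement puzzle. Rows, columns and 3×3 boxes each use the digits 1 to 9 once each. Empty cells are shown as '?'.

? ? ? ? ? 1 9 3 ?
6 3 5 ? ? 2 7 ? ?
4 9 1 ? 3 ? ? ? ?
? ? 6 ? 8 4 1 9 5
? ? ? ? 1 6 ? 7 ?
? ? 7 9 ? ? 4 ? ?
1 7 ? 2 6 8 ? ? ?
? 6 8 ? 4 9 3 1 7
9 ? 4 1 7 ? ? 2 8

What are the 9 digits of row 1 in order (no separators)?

r1c3 = 2: row 1 has {1,3,9}; col 3 has {1,4,5,6,7,8}; box has {1,3,4,5,6,9} → only 2 remains.
r1c5 = 5: row 1 has {1,2,3,9}; col 5 has {1,3,4,6,7,8}; box has {1,2,3} → only 5 remains.
r2c5 = 9 (sole candidate).
r3c6 = 7 (sole candidate).
r4c2 = 2 (sole candidate).
r6c5 = 2 (sole candidate).
r7c3 = 3 (sole candidate).
r7c7 = 5 (sole candidate).
r7c8 = 4 (sole candidate).
r7c9 = 9 (sole candidate).
r8c4 = 5 (sole candidate).
r9c2 = 5 (sole candidate).
r9c6 = 3 (sole candidate).
r9c7 = 6 (sole candidate).
r1c2 = 8: row 1 has {1,2,3,5,9}; col 2 has {2,3,5,6,7,9}; box has {1,2,3,4,5,6,9} → only 8 remains.
r2c8 = 8 (sole candidate).
r3c7 = 2 (sole candidate).
r3c9 = 6 (sole candidate).
r4c1 = 3 (sole candidate).
r4c4 = 7 (sole candidate).
r5c2 = 4 (sole candidate).
r5c3 = 9 (sole candidate).
r5c4 = 3 (sole candidate).
r5c7 = 8 (sole candidate).
r5c9 = 2 (sole candidate).
r6c2 = 1 (sole candidate).
r6c6 = 5 (sole candidate).
r6c8 = 6 (sole candidate).
r6c9 = 3 (sole candidate).
r8c1 = 2 (sole candidate).
r1c1 = 7: row 1 has {1,2,3,5,8,9}; col 1 has {1,2,3,4,6,9}; box has {1,2,3,4,5,6,8,9} → only 7 remains.
r1c9 = 4: row 1 has {1,2,3,5,7,8,9}; col 9 has {2,3,5,6,7,8,9}; box has {2,3,6,7,8,9} → only 4 remains.
r2c4 = 4 (sole candidate).
r2c9 = 1 (sole candidate).
r3c4 = 8 (sole candidate).
r3c8 = 5 (sole candidate).
r5c1 = 5 (sole candidate).
r6c1 = 8 (sole candidate).
r1c4 = 6: row 1 has {1,2,3,4,5,7,8,9}; col 4 has {1,2,3,4,5,7,8,9}; box has {1,2,3,4,5,7,8,9} → only 6 remains.

782651934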